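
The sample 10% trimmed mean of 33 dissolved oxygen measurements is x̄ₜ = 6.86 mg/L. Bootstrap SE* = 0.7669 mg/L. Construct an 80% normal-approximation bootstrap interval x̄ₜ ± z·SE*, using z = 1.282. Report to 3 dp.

Margin = 1.282 × 0.7669 = 0.9832
Interval: 6.86 ± 0.9832

(5.877, 7.843)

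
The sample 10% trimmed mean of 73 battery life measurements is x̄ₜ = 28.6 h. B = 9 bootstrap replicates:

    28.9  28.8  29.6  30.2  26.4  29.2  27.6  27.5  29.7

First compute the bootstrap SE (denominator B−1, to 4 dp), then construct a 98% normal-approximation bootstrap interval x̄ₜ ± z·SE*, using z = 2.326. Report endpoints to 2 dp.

Mean of replicates = 28.6556; sum of squared deviations = 12.2822; SE* = √(12.2822/8) = 1.2391
Margin = 2.326 × 1.2391 = 2.882
Interval: 28.6 ± 2.882

(25.72, 31.48)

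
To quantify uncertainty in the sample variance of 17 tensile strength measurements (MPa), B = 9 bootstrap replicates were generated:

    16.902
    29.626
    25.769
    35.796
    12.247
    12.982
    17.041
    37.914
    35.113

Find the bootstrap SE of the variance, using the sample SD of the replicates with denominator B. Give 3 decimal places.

Bootstrap SE is the standard deviation of the 9 replicate variances.
Mean of replicates: (16.902 + 29.626 + 25.769 + 35.796 + 12.247 + 12.982 + 17.041 + 37.914 + 35.113) / 9 = 223.3900 / 9 = 24.8211
Sum of squared deviations: (−7.9191)² + (+4.8049)² + (+0.9479)² + (+10.9749)² + (−12.5741)² + (−11.8391)² + (−7.7801)² + (+13.0929)² + (+10.2919)² = 843.2956
Variance = 843.2956 / 9 = 93.6995
SE* = √93.6995

SE* = 9.680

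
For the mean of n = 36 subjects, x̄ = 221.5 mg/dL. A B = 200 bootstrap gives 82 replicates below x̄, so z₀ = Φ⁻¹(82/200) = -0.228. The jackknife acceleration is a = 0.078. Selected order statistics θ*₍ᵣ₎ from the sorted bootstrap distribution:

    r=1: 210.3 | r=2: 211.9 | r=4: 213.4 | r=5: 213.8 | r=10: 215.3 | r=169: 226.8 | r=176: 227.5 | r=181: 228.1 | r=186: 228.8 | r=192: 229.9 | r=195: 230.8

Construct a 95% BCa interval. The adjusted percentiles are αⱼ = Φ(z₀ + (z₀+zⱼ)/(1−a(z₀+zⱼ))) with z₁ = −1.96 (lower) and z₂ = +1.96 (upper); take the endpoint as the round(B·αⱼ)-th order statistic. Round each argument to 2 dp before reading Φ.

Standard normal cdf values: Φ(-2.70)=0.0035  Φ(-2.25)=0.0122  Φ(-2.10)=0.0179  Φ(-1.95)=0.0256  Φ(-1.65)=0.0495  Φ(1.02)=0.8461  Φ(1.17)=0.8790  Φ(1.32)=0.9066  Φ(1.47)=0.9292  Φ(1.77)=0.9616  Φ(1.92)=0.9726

Lower: z₀ + z₁ = -0.228 + (-1.960) = -2.188; 1 − a(z₀+z₁) = 1 − (0.078)(-2.188) = 1.1707; argument = -0.228 + (-2.188)/1.1707 = -2.0970 → -2.10.
α₁ = Φ(-2.10) = 0.0179; rank = round(200 × 0.0179) = 4; θ*₍4₎ = 213.4.
Upper: z₀ + z₂ = 1.732; 1 − a(z₀+z₂) = 0.8649; argument = 1.7745 → 1.77; α₂ = 0.9616; rank = 192; θ*₍192₎ = 229.9.

(213.4, 229.9)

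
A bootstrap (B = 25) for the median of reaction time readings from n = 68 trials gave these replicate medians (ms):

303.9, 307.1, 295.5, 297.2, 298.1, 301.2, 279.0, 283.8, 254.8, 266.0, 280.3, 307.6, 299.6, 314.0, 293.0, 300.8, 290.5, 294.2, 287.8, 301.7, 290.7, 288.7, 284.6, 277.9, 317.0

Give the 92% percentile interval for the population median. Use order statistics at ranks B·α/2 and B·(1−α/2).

(254.8, 314.0)

Sorted replicates: 254.8, 266.0, 277.9, 279.0, 280.3, 283.8, 284.6, 287.8, 288.7, 290.5, 290.7, 293.0, 294.2, 295.5, 297.2, 298.1, 299.6, 300.8, 301.2, 301.7, 303.9, 307.1, 307.6, 314.0, 317.0
α = 0.08; lower rank = 25 × 0.040 = 1; upper rank = 25 × 0.960 = 24.
The 1st smallest replicate is 254.8; the 24th is 314.0.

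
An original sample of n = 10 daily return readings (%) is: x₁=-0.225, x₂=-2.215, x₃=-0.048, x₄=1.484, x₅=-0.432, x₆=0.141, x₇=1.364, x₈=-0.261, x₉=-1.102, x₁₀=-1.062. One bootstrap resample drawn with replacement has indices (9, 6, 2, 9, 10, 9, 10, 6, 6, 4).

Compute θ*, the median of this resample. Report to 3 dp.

Resample values: -1.102, 0.141, -2.215, -1.102, -1.062, -1.102, -1.062, 0.141, 0.141, 1.484.
Sorted: -2.215, -1.102, -1.102, -1.102, -1.062, -1.062, 0.141, 0.141, 0.141, 1.484
Median = average of the two middle values = -1.062

θ* = -1.062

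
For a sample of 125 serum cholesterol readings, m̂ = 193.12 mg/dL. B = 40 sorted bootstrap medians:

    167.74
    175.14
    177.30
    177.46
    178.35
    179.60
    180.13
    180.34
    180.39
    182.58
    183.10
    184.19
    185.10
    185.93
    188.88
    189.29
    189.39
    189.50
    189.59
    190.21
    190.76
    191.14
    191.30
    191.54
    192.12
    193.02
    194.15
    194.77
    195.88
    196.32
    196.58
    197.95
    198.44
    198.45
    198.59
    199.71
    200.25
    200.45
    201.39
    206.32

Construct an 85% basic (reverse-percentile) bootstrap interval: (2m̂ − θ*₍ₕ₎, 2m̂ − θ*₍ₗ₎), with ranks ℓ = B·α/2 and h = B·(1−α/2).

Percentile endpoints at ranks 3 and 37: θ*₍3₎ = 177.30, θ*₍37₎ = 200.25.
Basic interval reflects these around m̂:
  lower = 2 × 193.12 − 200.25 = 185.99
  upper = 2 × 193.12 − 177.30 = 208.94

(185.99, 208.94)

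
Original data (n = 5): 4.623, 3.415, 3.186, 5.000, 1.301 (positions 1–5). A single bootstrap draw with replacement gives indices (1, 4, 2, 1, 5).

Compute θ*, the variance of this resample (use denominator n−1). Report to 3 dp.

θ* = 2.297

Resample values: 4.623, 5.000, 3.415, 4.623, 1.301.
Mean = 3.7924; sum of squared deviations = 9.1876
s² = 9.1876 / 4 = 2.2969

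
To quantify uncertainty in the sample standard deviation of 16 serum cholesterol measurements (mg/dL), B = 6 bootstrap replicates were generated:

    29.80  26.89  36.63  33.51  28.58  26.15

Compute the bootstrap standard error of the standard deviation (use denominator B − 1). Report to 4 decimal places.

Bootstrap SE is the standard deviation of the 6 replicate standard deviations.
Mean of replicates: (29.80 + 26.89 + 36.63 + 33.51 + 28.58 + 26.15) / 6 = 181.56000 / 6 = 30.26000
Sum of squared deviations: (−0.46000)² + (−3.37000)² + (+6.37000)² + (+3.25000)² + (−1.68000)² + (−4.11000)² = 82.42240
Variance = 82.42240 / 5 = 16.48448
SE* = √16.48448

SE* = 4.0601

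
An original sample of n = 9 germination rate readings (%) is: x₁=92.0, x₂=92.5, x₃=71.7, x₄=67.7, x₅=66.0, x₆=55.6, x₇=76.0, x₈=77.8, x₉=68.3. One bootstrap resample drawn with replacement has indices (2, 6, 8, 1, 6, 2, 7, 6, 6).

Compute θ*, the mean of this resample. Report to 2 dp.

Resample values: 92.5, 55.6, 77.8, 92.0, 55.6, 92.5, 76.0, 55.6, 55.6.
Mean = (92.5 + 55.6 + 77.8 + 92.0 + 55.6 + 92.5 + 76.0 + 55.6 + 55.6) / 9 = 653.20 / 9 = 72.58

θ* = 72.58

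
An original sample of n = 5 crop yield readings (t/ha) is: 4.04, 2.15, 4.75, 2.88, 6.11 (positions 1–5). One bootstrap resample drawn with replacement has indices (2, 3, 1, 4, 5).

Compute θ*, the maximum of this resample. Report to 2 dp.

θ* = 6.11

Resample values: 2.15, 4.75, 4.04, 2.88, 6.11.
Maximum = 6.11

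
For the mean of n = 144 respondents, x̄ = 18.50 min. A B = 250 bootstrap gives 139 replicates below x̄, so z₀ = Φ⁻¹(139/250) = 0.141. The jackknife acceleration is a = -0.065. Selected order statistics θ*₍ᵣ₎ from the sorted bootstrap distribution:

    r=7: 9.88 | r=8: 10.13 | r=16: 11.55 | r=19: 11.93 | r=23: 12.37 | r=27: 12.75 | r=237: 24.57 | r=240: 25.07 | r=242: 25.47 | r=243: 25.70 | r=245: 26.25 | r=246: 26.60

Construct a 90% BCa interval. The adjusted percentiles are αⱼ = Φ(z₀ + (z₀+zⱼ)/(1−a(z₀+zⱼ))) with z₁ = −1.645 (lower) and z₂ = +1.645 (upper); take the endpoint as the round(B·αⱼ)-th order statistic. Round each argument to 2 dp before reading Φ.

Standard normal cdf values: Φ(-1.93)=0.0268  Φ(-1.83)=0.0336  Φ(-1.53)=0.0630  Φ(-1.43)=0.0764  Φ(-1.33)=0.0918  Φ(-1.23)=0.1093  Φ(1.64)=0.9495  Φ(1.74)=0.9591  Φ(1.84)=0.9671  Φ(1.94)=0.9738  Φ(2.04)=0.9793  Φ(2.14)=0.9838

(11.55, 25.07)

Lower: z₀ + z₁ = 0.141 + (-1.645) = -1.504; 1 − a(z₀+z₁) = 1 − (-0.065)(-1.504) = 0.9022; argument = 0.141 + (-1.504)/0.9022 = -1.5260 → -1.53.
α₁ = Φ(-1.53) = 0.0630; rank = round(250 × 0.0630) = 16; θ*₍16₎ = 11.55.
Upper: z₀ + z₂ = 1.786; 1 − a(z₀+z₂) = 1.1161; argument = 1.7412 → 1.74; α₂ = 0.9591; rank = 240; θ*₍240₎ = 25.07.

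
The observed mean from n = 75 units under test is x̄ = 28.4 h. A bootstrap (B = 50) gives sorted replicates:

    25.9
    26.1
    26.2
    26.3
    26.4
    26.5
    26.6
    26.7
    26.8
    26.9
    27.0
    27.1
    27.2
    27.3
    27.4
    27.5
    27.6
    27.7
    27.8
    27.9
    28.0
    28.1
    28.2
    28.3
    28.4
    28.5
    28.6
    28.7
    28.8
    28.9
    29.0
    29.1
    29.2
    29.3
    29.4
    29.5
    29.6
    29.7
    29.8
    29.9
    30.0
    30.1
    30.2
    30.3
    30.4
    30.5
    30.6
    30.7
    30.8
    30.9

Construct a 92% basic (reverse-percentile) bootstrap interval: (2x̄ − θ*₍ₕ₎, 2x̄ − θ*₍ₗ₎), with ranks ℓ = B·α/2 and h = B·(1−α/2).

(26.1, 30.7)

Percentile endpoints at ranks 2 and 48: θ*₍2₎ = 26.1, θ*₍48₎ = 30.7.
Basic interval reflects these around x̄:
  lower = 2 × 28.4 − 30.7 = 26.1
  upper = 2 × 28.4 − 26.1 = 30.7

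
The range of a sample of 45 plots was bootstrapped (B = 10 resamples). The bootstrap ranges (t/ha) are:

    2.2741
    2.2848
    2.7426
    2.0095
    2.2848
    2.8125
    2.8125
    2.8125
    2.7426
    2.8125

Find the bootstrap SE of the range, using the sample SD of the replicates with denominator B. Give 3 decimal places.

Bootstrap SE is the standard deviation of the 10 replicate ranges.
Mean of replicates: (2.2741 + 2.2848 + 2.7426 + 2.0095 + 2.2848 + 2.8125 + 2.8125 + 2.8125 + 2.7426 + 2.8125) / 10 = 25.58840 / 10 = 2.55884
Sum of squared deviations: (−0.28474)² + (−0.27404)² + (+0.18376)² + (−0.54934)² + (−0.27404)² + (+0.25366)² + (+0.25366)² + (+0.25366)² + (+0.18376)² + (+0.25366)² = 0.85796
Variance = 0.85796 / 10 = 0.08580
SE* = √0.08580

SE* = 0.293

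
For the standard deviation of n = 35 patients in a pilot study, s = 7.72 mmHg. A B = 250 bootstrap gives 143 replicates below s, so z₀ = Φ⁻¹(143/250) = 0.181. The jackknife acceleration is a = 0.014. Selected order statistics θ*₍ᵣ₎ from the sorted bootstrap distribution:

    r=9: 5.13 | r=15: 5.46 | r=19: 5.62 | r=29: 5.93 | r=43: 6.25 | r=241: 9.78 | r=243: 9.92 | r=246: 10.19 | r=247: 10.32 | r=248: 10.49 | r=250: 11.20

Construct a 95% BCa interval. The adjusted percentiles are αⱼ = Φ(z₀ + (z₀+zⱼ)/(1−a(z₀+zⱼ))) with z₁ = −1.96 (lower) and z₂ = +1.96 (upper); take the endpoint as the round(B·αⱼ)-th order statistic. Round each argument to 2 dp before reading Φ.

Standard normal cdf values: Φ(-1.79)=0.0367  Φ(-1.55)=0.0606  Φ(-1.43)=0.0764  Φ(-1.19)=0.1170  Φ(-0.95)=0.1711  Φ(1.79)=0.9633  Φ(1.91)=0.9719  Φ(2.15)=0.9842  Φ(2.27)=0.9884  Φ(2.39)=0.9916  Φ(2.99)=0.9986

Lower: z₀ + z₁ = 0.181 + (-1.960) = -1.779; 1 − a(z₀+z₁) = 1 − (0.014)(-1.779) = 1.0249; argument = 0.181 + (-1.779)/1.0249 = -1.5548 → -1.55.
α₁ = Φ(-1.55) = 0.0606; rank = round(250 × 0.0606) = 15; θ*₍15₎ = 5.46.
Upper: z₀ + z₂ = 2.141; 1 − a(z₀+z₂) = 0.9700; argument = 2.3882 → 2.39; α₂ = 0.9916; rank = 248; θ*₍248₎ = 10.49.

(5.46, 10.49)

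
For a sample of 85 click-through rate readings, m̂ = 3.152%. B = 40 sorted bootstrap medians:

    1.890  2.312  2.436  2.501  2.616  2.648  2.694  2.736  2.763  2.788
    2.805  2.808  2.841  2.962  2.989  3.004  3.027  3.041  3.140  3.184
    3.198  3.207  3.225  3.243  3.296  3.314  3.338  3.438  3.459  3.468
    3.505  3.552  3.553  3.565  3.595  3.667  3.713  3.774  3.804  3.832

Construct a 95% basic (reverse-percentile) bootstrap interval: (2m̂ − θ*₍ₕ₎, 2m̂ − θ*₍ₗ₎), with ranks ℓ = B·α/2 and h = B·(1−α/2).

Percentile endpoints at ranks 1 and 39: θ*₍1₎ = 1.890, θ*₍39₎ = 3.804.
Basic interval reflects these around m̂:
  lower = 2 × 3.152 − 3.804 = 2.500
  upper = 2 × 3.152 − 1.890 = 4.414

(2.500, 4.414)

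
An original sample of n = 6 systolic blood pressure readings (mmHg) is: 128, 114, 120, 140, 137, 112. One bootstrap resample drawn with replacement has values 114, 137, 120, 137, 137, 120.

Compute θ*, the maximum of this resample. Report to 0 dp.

θ* = 137

Maximum = 137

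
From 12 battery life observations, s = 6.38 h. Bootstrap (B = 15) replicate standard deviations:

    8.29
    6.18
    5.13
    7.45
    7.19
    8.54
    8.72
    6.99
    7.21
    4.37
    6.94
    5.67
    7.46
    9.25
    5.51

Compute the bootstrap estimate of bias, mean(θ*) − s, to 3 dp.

mean(θ*) = (8.29 + 6.18 + 5.13 + 7.45 + 7.19 + 8.54 + 8.72 + 6.99 + 7.21 + 4.37 + 6.94 + 5.67 + 7.46 + 9.25 + 5.51) / 15 = 6.9933
bias = 6.9933 − 6.38

bias = +0.613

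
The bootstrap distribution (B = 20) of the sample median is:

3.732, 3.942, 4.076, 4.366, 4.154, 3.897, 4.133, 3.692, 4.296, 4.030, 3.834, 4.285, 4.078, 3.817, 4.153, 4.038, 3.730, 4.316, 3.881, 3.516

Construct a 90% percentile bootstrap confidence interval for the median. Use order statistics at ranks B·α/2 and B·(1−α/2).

Sorted replicates: 3.516, 3.692, 3.730, 3.732, 3.817, 3.834, 3.881, 3.897, 3.942, 4.030, 4.038, 4.076, 4.078, 4.133, 4.153, 4.154, 4.285, 4.296, 4.316, 4.366
α = 0.10; lower rank = 20 × 0.050 = 1; upper rank = 20 × 0.950 = 19.
The 1st smallest replicate is 3.516; the 19th is 4.316.

(3.516, 4.316)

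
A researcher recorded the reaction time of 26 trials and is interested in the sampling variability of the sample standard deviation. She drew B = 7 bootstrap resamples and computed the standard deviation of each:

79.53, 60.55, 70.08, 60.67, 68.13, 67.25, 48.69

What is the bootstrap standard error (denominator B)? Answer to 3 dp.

SE* = 8.915

Bootstrap SE is the standard deviation of the 7 replicate standard deviations.
Mean of replicates: (79.53 + 60.55 + 70.08 + 60.67 + 68.13 + 67.25 + 48.69) / 7 = 454.9000 / 7 = 64.9857
Sum of squared deviations: (+14.5443)² + (−4.4357)² + (+5.0943)² + (−4.3157)² + (+3.1443)² + (+2.2643)² + (−16.2957)² = 556.3528
Variance = 556.3528 / 7 = 79.4790
SE* = √79.4790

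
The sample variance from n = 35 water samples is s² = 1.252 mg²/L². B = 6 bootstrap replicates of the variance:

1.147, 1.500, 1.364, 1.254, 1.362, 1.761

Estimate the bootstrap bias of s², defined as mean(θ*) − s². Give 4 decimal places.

mean(θ*) = (1.147 + 1.500 + 1.364 + 1.254 + 1.362 + 1.761) / 6 = 1.39800
bias = 1.39800 − 1.252

bias = +0.1460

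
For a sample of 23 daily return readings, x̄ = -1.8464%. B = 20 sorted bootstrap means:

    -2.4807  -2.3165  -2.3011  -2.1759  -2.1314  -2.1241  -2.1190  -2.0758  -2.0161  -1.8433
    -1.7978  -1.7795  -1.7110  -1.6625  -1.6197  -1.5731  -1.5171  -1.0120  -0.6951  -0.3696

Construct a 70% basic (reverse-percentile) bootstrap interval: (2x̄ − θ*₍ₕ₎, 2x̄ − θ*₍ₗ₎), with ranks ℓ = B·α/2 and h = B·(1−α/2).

(-2.1757, -1.3917)

Percentile endpoints at ranks 3 and 17: θ*₍3₎ = -2.3011, θ*₍17₎ = -1.5171.
Basic interval reflects these around x̄:
  lower = 2 × -1.8464 − -1.5171 = -2.1757
  upper = 2 × -1.8464 − -2.3011 = -1.3917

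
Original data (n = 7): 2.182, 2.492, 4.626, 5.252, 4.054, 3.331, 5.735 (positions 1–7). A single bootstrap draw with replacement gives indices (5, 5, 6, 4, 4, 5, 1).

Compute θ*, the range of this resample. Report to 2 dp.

Resample values: 4.054, 4.054, 3.331, 5.252, 5.252, 4.054, 2.182.
Range = 5.252 − 2.182 = 3.07

θ* = 3.07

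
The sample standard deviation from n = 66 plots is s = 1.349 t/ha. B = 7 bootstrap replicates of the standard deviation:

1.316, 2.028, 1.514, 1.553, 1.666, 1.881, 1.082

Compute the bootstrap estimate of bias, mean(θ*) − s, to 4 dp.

bias = +0.2281

mean(θ*) = (1.316 + 2.028 + 1.514 + 1.553 + 1.666 + 1.881 + 1.082) / 7 = 1.57714
bias = 1.57714 − 1.349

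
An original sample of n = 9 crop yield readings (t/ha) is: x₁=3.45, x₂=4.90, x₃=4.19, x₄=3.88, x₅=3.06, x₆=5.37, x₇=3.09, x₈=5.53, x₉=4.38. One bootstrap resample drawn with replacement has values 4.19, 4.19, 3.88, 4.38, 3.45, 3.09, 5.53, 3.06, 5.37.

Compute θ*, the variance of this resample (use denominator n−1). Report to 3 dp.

Mean = 4.1267; sum of squared deviations = 6.3186
s² = 6.3186 / 8 = 0.7898

θ* = 0.790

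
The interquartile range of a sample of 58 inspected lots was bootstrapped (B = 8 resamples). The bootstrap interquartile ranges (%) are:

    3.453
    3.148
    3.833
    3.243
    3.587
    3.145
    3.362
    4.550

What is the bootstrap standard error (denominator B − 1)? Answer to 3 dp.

Bootstrap SE is the standard deviation of the 8 replicate interquartile ranges.
Mean of replicates: (3.453 + 3.148 + 3.833 + 3.243 + 3.587 + 3.145 + 3.362 + 4.550) / 8 = 28.3210 / 8 = 3.5401
Sum of squared deviations: (−0.0871)² + (−0.3921)² + (+0.2929)² + (−0.2971)² + (+0.0469)² + (−0.3951)² + (−0.1781)² + (+1.0099)² = 1.5453
Variance = 1.5453 / 7 = 0.2208
SE* = √0.2208

SE* = 0.470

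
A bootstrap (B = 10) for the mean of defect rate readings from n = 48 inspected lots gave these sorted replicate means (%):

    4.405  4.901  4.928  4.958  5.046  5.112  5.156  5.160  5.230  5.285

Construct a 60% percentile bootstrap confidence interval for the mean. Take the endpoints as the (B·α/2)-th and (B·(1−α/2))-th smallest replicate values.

α = 0.40; lower rank = 10 × 0.200 = 2; upper rank = 10 × 0.800 = 8.
The 2nd smallest replicate is 4.901; the 8th is 5.160.

(4.901, 5.160)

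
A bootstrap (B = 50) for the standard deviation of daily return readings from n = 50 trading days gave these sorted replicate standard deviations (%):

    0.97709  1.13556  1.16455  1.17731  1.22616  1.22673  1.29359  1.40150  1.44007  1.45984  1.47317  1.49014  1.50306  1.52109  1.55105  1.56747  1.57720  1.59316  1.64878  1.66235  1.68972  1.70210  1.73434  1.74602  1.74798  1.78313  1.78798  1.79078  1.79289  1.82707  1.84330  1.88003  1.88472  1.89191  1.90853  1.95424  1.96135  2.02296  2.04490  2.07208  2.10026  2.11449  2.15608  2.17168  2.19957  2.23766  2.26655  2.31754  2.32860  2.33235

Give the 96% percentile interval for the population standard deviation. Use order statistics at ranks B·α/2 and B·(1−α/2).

(0.97709, 2.32860)

α = 0.04; lower rank = 50 × 0.020 = 1; upper rank = 50 × 0.980 = 49.
The 1st smallest replicate is 0.97709; the 49th is 2.32860.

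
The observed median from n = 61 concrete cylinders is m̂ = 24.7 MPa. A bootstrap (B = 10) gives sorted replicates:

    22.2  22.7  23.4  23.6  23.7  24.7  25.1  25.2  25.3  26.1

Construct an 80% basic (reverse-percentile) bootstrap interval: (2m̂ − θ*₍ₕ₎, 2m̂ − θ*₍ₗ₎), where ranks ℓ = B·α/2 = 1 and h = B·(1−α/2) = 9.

Percentile endpoints at ranks 1 and 9: θ*₍1₎ = 22.2, θ*₍9₎ = 25.3.
Basic interval reflects these around m̂:
  lower = 2 × 24.7 − 25.3 = 24.1
  upper = 2 × 24.7 − 22.2 = 27.2

(24.1, 27.2)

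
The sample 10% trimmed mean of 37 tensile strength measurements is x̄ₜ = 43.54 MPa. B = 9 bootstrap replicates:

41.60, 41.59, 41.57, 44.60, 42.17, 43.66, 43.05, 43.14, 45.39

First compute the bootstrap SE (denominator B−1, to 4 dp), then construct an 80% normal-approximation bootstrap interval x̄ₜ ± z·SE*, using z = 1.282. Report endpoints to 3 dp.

(41.761, 45.319)

Mean of replicates = 42.9744; sum of squared deviations = 15.4058; SE* = √(15.4058/8) = 1.3877
Margin = 1.282 × 1.3877 = 1.7790
Interval: 43.54 ± 1.7790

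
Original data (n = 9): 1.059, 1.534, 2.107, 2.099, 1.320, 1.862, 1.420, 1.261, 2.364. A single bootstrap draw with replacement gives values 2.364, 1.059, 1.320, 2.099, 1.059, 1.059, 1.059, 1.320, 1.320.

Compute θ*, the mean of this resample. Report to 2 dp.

Mean = (2.364 + 1.059 + 1.320 + 2.099 + 1.059 + 1.059 + 1.059 + 1.320 + 1.320) / 9 = 12.6590 / 9 = 1.41

θ* = 1.41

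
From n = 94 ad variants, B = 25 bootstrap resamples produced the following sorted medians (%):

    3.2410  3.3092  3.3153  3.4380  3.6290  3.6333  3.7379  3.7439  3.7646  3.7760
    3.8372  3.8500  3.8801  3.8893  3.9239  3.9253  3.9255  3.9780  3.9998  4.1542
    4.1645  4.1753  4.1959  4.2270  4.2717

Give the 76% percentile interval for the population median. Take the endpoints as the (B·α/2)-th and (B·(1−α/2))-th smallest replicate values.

α = 0.24; lower rank = 25 × 0.120 = 3; upper rank = 25 × 0.880 = 22.
The 3rd smallest replicate is 3.3153; the 22nd is 4.1753.

(3.3153, 4.1753)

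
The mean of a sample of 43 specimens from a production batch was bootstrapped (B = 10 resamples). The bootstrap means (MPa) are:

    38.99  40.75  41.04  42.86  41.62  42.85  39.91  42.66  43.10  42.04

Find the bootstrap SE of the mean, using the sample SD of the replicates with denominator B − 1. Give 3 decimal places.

SE* = 1.391

Bootstrap SE is the standard deviation of the 10 replicate means.
Mean of replicates: (38.99 + 40.75 + 41.04 + 42.86 + 41.62 + 42.85 + 39.91 + 42.66 + 43.10 + 42.04) / 10 = 415.8200 / 10 = 41.5820
Sum of squared deviations: (−2.5920)² + (−0.8320)² + (−0.5420)² + (+1.2780)² + (+0.0380)² + (+1.2680)² + (−1.6720)² + (+1.0780)² + (+1.5180)² + (+0.4580)² = 17.4188
Variance = 17.4188 / 9 = 1.9354
SE* = √1.9354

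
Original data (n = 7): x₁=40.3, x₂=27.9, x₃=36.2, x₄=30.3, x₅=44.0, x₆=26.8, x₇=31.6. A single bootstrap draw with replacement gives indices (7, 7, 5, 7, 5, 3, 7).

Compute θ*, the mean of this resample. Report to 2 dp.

θ* = 35.80

Resample values: 31.6, 31.6, 44.0, 31.6, 44.0, 36.2, 31.6.
Mean = (31.6 + 31.6 + 44.0 + 31.6 + 44.0 + 36.2 + 31.6) / 7 = 250.60 / 7 = 35.80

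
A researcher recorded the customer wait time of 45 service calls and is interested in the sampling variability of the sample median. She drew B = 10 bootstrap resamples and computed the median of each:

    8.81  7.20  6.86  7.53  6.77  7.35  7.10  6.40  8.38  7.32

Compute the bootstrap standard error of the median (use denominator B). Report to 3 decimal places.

SE* = 0.692

Bootstrap SE is the standard deviation of the 10 replicate medians.
Mean of replicates: (8.81 + 7.20 + 6.86 + 7.53 + 6.77 + 7.35 + 7.10 + 6.40 + 8.38 + 7.32) / 10 = 73.7200 / 10 = 7.3720
Sum of squared deviations: (+1.4380)² + (−0.1720)² + (−0.5120)² + (+0.1580)² + (−0.6020)² + (−0.0220)² + (−0.2720)² + (−0.9720)² + (+1.0080)² + (−0.0520)² = 4.7850
Variance = 4.7850 / 10 = 0.4785
SE* = √0.4785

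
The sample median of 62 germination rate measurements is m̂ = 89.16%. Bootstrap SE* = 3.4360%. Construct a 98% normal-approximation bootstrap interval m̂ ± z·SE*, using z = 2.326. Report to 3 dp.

Margin = 2.326 × 3.4360 = 7.9921
Interval: 89.16 ± 7.9921

(81.168, 97.152)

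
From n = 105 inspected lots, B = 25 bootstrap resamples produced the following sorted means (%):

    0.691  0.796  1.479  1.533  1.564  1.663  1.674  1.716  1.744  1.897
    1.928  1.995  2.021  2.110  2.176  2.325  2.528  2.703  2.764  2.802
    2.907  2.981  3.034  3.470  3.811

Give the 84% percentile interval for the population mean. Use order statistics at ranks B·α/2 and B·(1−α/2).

α = 0.16; lower rank = 25 × 0.080 = 2; upper rank = 25 × 0.920 = 23.
The 2nd smallest replicate is 0.796; the 23rd is 3.034.

(0.796, 3.034)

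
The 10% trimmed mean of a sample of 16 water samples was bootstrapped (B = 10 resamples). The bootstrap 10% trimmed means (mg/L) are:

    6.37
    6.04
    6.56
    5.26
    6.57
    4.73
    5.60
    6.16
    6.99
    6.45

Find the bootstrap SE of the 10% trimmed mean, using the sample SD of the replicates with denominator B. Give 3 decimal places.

SE* = 0.652

Bootstrap SE is the standard deviation of the 10 replicate 10% trimmed means.
Mean of replicates: (6.37 + 6.04 + 6.56 + 5.26 + 6.57 + 4.73 + 5.60 + 6.16 + 6.99 + 6.45) / 10 = 60.7300 / 10 = 6.0730
Sum of squared deviations: (+0.2970)² + (−0.0330)² + (+0.4870)² + (−0.8130)² + (+0.4970)² + (−1.3430)² + (−0.4730)² + (+0.0870)² + (+0.9170)² + (+0.3770)² = 4.2524
Variance = 4.2524 / 10 = 0.4252
SE* = √0.4252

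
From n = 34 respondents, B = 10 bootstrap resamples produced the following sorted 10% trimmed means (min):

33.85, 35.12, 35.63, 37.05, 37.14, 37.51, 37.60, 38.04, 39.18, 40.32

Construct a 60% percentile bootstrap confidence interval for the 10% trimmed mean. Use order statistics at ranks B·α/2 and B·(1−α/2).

α = 0.40; lower rank = 10 × 0.200 = 2; upper rank = 10 × 0.800 = 8.
The 2nd smallest replicate is 35.12; the 8th is 38.04.

(35.12, 38.04)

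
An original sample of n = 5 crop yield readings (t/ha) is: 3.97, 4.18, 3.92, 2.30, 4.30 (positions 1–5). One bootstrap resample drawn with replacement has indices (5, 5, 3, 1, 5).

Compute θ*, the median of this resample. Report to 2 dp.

θ* = 4.30

Resample values: 4.30, 4.30, 3.92, 3.97, 4.30.
Sorted: 3.92, 3.97, 4.30, 4.30, 4.30
Median = middle value = 4.30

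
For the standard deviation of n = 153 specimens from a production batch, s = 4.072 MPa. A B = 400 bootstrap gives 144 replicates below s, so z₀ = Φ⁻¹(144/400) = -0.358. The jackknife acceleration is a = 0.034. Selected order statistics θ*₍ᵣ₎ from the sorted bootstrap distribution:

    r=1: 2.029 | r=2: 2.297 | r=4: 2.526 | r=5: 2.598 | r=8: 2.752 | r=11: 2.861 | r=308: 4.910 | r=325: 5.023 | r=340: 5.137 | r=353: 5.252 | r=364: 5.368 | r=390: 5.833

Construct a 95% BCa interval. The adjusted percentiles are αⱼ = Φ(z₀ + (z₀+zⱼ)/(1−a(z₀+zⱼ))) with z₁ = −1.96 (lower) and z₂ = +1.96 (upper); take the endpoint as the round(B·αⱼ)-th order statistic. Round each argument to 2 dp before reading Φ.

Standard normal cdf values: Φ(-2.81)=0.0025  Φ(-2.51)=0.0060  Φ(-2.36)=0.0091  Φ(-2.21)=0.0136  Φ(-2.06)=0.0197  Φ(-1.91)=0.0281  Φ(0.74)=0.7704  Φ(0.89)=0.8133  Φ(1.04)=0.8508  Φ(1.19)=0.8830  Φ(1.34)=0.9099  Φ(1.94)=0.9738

(2.297, 5.368)

Lower: z₀ + z₁ = -0.358 + (-1.960) = -2.318; 1 − a(z₀+z₁) = 1 − (0.034)(-2.318) = 1.0788; argument = -0.358 + (-2.318)/1.0788 = -2.5067 → -2.51.
α₁ = Φ(-2.51) = 0.0060; rank = round(400 × 0.0060) = 2; θ*₍2₎ = 2.297.
Upper: z₀ + z₂ = 1.602; 1 − a(z₀+z₂) = 0.9455; argument = 1.3363 → 1.34; α₂ = 0.9099; rank = 364; θ*₍364₎ = 5.368.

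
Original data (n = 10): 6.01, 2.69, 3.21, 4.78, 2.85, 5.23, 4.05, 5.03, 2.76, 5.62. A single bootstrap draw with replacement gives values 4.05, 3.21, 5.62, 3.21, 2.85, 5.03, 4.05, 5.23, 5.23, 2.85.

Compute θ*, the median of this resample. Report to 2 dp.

Sorted: 2.85, 2.85, 3.21, 3.21, 4.05, 4.05, 5.03, 5.23, 5.23, 5.62
Median = average of the two middle values = 4.05

θ* = 4.05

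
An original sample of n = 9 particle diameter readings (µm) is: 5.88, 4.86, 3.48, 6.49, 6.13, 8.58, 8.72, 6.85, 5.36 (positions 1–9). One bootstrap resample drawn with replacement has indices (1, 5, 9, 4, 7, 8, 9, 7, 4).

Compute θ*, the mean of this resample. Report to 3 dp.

θ* = 6.667

Resample values: 5.88, 6.13, 5.36, 6.49, 8.72, 6.85, 5.36, 8.72, 6.49.
Mean = (5.88 + 6.13 + 5.36 + 6.49 + 8.72 + 6.85 + 5.36 + 8.72 + 6.49) / 9 = 60.000 / 9 = 6.667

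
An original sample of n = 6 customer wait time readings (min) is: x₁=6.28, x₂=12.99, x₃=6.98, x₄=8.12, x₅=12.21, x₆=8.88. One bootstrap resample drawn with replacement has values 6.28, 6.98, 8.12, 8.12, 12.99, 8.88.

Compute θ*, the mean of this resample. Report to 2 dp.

Mean = (6.28 + 6.98 + 8.12 + 8.12 + 12.99 + 8.88) / 6 = 51.370 / 6 = 8.56

θ* = 8.56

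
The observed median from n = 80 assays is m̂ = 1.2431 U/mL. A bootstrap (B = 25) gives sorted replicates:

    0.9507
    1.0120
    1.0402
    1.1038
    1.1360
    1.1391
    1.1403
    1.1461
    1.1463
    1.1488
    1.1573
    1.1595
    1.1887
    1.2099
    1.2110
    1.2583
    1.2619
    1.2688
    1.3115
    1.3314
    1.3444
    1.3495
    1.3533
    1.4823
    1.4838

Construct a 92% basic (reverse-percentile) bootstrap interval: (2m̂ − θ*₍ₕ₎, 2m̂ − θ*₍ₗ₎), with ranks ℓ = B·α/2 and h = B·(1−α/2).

Percentile endpoints at ranks 1 and 24: θ*₍1₎ = 0.9507, θ*₍24₎ = 1.4823.
Basic interval reflects these around m̂:
  lower = 2 × 1.2431 − 1.4823 = 1.0039
  upper = 2 × 1.2431 − 0.9507 = 1.5355

(1.0039, 1.5355)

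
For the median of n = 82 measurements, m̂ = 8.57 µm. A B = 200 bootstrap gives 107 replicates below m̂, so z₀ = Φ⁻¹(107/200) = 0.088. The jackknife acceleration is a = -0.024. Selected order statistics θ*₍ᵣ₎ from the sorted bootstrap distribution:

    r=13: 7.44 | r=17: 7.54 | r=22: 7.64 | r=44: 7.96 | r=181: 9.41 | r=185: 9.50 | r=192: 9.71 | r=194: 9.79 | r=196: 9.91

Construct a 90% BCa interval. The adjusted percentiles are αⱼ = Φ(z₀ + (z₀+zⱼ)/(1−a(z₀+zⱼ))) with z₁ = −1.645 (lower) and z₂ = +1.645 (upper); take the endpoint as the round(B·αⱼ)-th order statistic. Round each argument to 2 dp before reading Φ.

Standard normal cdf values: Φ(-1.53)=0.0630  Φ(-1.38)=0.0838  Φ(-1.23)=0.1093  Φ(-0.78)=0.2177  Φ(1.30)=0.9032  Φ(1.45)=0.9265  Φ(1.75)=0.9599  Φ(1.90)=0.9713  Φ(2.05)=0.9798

(7.44, 9.71)

Lower: z₀ + z₁ = 0.088 + (-1.645) = -1.557; 1 − a(z₀+z₁) = 1 − (-0.024)(-1.557) = 0.9626; argument = 0.088 + (-1.557)/0.9626 = -1.5294 → -1.53.
α₁ = Φ(-1.53) = 0.0630; rank = round(200 × 0.0630) = 13; θ*₍13₎ = 7.44.
Upper: z₀ + z₂ = 1.733; 1 − a(z₀+z₂) = 1.0416; argument = 1.7518 → 1.75; α₂ = 0.9599; rank = 192; θ*₍192₎ = 9.71.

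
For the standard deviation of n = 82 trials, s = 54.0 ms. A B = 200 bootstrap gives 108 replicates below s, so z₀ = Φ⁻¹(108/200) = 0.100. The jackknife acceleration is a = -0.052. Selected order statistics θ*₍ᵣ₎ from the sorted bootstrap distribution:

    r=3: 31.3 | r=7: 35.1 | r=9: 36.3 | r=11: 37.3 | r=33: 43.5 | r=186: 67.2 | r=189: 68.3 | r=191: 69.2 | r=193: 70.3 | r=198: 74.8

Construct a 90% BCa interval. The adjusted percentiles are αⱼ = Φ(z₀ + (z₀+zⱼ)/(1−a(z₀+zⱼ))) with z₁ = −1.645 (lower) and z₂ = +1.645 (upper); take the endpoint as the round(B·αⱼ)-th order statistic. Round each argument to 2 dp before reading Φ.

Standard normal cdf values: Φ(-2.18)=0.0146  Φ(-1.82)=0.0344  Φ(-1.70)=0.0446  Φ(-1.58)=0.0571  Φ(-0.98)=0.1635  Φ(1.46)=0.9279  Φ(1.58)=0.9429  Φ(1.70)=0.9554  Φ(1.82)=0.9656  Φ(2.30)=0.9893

Lower: z₀ + z₁ = 0.100 + (-1.645) = -1.545; 1 − a(z₀+z₁) = 1 − (-0.052)(-1.545) = 0.9197; argument = 0.100 + (-1.545)/0.9197 = -1.5800 → -1.58.
α₁ = Φ(-1.58) = 0.0571; rank = round(200 × 0.0571) = 11; θ*₍11₎ = 37.3.
Upper: z₀ + z₂ = 1.745; 1 − a(z₀+z₂) = 1.0907; argument = 1.6998 → 1.70; α₂ = 0.9554; rank = 191; θ*₍191₎ = 69.2.

(37.3, 69.2)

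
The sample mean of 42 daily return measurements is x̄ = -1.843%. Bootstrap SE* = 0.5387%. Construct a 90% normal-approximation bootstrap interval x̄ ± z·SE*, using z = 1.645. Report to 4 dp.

(-2.7292, -0.9568)

Margin = 1.645 × 0.5387 = 0.88616
Interval: -1.843 ± 0.88616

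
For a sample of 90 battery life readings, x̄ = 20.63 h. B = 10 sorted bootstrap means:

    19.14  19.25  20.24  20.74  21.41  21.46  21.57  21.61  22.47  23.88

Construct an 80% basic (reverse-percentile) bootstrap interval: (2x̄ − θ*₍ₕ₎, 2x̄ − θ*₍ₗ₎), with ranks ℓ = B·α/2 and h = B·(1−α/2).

(18.79, 22.12)

Percentile endpoints at ranks 1 and 9: θ*₍1₎ = 19.14, θ*₍9₎ = 22.47.
Basic interval reflects these around x̄:
  lower = 2 × 20.63 − 22.47 = 18.79
  upper = 2 × 20.63 − 19.14 = 22.12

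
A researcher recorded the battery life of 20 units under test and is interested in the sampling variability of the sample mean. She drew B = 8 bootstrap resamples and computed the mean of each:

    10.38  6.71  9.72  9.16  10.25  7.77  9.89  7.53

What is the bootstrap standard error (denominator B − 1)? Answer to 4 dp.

SE* = 1.3978

Bootstrap SE is the standard deviation of the 8 replicate means.
Mean of replicates: (10.38 + 6.71 + 9.72 + 9.16 + 10.25 + 7.77 + 9.89 + 7.53) / 8 = 71.41000 / 8 = 8.92625
Sum of squared deviations: (+1.45375)² + (−2.21625)² + (+0.79375)² + (+0.23375)² + (+1.32375)² + (−1.15625)² + (+0.96375)² + (−1.39625)² = 13.67739
Variance = 13.67739 / 7 = 1.95391
SE* = √1.95391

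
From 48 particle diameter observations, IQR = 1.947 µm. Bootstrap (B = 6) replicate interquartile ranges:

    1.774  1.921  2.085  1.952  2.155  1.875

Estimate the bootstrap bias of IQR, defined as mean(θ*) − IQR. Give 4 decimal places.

mean(θ*) = (1.774 + 1.921 + 2.085 + 1.952 + 2.155 + 1.875) / 6 = 1.96033
bias = 1.96033 − 1.947

bias = +0.0133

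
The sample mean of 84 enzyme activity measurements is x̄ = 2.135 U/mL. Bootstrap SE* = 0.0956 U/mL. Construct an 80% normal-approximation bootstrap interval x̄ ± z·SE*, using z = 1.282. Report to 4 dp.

(2.0124, 2.2576)

Margin = 1.282 × 0.0956 = 0.12256
Interval: 2.135 ± 0.12256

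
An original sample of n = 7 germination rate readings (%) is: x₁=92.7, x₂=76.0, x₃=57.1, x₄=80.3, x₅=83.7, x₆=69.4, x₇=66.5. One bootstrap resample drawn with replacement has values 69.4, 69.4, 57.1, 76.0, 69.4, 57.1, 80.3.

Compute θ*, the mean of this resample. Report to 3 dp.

Mean = (69.4 + 69.4 + 57.1 + 76.0 + 69.4 + 57.1 + 80.3) / 7 = 478.70 / 7 = 68.386

θ* = 68.386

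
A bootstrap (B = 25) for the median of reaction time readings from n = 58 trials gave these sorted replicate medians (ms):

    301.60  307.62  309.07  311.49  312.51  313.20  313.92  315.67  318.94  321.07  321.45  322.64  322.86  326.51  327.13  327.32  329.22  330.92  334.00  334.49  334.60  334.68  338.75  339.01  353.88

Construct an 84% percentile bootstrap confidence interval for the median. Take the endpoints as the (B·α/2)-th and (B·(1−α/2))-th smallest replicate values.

α = 0.16; lower rank = 25 × 0.080 = 2; upper rank = 25 × 0.920 = 23.
The 2nd smallest replicate is 307.62; the 23rd is 338.75.

(307.62, 338.75)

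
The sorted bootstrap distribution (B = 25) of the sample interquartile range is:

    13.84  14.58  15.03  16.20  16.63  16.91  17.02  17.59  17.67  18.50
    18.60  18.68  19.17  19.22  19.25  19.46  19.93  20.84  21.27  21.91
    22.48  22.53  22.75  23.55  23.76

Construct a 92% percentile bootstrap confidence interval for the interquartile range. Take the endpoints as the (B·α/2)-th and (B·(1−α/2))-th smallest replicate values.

α = 0.08; lower rank = 25 × 0.040 = 1; upper rank = 25 × 0.960 = 24.
The 1st smallest replicate is 13.84; the 24th is 23.55.

(13.84, 23.55)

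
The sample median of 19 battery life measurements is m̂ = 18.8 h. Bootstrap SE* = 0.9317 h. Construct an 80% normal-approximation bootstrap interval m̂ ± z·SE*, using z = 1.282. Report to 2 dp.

(17.61, 19.99)

Margin = 1.282 × 0.9317 = 1.194
Interval: 18.8 ± 1.194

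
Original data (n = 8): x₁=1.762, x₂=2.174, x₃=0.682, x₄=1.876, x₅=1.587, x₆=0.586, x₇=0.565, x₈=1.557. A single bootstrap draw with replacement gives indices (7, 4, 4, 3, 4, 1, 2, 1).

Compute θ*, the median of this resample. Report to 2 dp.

Resample values: 0.565, 1.876, 1.876, 0.682, 1.876, 1.762, 2.174, 1.762.
Sorted: 0.565, 0.682, 1.762, 1.762, 1.876, 1.876, 1.876, 2.174
Median = average of the two middle values = 1.82

θ* = 1.82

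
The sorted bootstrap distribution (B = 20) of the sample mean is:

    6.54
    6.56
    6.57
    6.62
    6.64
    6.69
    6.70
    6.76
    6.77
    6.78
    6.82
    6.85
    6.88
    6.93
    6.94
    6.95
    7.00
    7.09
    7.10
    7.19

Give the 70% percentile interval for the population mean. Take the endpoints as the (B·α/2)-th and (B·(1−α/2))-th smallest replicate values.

α = 0.30; lower rank = 20 × 0.150 = 3; upper rank = 20 × 0.850 = 17.
The 3rd smallest replicate is 6.57; the 17th is 7.00.

(6.57, 7.00)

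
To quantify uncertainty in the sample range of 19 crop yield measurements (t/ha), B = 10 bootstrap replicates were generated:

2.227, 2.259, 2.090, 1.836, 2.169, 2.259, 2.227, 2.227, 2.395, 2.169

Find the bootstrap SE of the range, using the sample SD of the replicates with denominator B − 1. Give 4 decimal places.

Bootstrap SE is the standard deviation of the 10 replicate ranges.
Mean of replicates: (2.227 + 2.259 + 2.090 + 1.836 + 2.169 + 2.259 + 2.227 + 2.227 + 2.395 + 2.169) / 10 = 21.85800 / 10 = 2.18580
Sum of squared deviations: (+0.04120)² + (+0.07320)² + (−0.09580)² + (−0.34980)² + (−0.01680)² + (+0.07320)² + (+0.04120)² + (+0.04120)² + (+0.20920)² + (−0.01680)² = 0.19168
Variance = 0.19168 / 9 = 0.02130
SE* = √0.02130

SE* = 0.1459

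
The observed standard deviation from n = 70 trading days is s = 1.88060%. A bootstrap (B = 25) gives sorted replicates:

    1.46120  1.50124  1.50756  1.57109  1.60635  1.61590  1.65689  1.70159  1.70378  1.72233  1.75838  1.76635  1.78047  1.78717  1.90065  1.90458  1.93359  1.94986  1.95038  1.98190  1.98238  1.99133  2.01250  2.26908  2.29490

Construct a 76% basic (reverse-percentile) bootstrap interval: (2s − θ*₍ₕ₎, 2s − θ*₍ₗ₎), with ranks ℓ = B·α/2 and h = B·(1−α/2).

(1.76987, 2.25364)

Percentile endpoints at ranks 3 and 22: θ*₍3₎ = 1.50756, θ*₍22₎ = 1.99133.
Basic interval reflects these around s:
  lower = 2 × 1.88060 − 1.99133 = 1.76987
  upper = 2 × 1.88060 − 1.50756 = 2.25364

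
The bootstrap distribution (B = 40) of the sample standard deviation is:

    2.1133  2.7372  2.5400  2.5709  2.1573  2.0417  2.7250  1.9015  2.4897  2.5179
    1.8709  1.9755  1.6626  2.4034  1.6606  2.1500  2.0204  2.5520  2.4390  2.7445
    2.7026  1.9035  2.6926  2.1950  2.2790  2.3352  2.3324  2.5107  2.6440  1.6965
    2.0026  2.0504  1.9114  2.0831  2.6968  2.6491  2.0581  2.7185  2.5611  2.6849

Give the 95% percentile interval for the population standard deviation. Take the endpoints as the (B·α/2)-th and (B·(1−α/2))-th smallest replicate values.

Sorted replicates: 1.6606, 1.6626, 1.6965, 1.8709, 1.9015, 1.9035, 1.9114, 1.9755, 2.0026, 2.0204, 2.0417, 2.0504, 2.0581, 2.0831, 2.1133, 2.1500, 2.1573, 2.1950, 2.2790, 2.3324, 2.3352, 2.4034, 2.4390, 2.4897, 2.5107, 2.5179, 2.5400, 2.5520, 2.5611, 2.5709, 2.6440, 2.6491, 2.6849, 2.6926, 2.6968, 2.7026, 2.7185, 2.7250, 2.7372, 2.7445
α = 0.05; lower rank = 40 × 0.025 = 1; upper rank = 40 × 0.975 = 39.
The 1st smallest replicate is 1.6606; the 39th is 2.7372.

(1.6606, 2.7372)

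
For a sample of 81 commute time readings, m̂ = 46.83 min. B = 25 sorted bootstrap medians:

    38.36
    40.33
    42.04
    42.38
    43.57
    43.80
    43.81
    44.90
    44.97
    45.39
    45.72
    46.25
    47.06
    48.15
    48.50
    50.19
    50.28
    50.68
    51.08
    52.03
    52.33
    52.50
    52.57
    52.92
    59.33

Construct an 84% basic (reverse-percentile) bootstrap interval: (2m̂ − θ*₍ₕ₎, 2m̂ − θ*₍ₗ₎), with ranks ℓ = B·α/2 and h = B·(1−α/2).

Percentile endpoints at ranks 2 and 23: θ*₍2₎ = 40.33, θ*₍23₎ = 52.57.
Basic interval reflects these around m̂:
  lower = 2 × 46.83 − 52.57 = 41.09
  upper = 2 × 46.83 − 40.33 = 53.33

(41.09, 53.33)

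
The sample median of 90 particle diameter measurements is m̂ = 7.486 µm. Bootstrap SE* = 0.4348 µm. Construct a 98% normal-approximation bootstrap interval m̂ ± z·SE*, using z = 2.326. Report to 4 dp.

(6.4747, 8.4973)

Margin = 2.326 × 0.4348 = 1.01134
Interval: 7.486 ± 1.01134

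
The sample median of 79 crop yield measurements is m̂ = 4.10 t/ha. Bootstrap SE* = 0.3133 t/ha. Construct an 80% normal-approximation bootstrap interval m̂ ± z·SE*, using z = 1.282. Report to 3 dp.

Margin = 1.282 × 0.3133 = 0.4017
Interval: 4.10 ± 0.4017

(3.698, 4.502)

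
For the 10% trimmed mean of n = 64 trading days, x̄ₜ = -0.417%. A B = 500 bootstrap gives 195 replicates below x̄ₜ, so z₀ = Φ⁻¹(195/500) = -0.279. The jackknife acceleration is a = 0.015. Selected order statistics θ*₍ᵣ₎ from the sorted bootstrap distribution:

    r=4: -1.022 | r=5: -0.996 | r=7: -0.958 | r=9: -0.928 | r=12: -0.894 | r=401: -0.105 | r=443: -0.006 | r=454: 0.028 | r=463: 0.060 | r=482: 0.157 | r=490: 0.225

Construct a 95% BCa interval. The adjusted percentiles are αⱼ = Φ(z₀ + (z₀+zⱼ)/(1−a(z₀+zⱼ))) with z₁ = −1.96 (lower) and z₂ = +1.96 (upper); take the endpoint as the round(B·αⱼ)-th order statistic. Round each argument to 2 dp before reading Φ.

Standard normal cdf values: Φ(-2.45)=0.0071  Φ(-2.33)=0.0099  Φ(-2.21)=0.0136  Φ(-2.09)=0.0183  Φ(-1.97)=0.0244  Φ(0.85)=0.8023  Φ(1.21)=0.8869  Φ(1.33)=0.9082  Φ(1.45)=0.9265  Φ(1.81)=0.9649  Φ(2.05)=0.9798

(-1.022, 0.060)

Lower: z₀ + z₁ = -0.279 + (-1.960) = -2.239; 1 − a(z₀+z₁) = 1 − (0.015)(-2.239) = 1.0336; argument = -0.279 + (-2.239)/1.0336 = -2.4452 → -2.45.
α₁ = Φ(-2.45) = 0.0071; rank = round(500 × 0.0071) = 4; θ*₍4₎ = -1.022.
Upper: z₀ + z₂ = 1.681; 1 − a(z₀+z₂) = 0.9748; argument = 1.4455 → 1.45; α₂ = 0.9265; rank = 463; θ*₍463₎ = 0.060.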